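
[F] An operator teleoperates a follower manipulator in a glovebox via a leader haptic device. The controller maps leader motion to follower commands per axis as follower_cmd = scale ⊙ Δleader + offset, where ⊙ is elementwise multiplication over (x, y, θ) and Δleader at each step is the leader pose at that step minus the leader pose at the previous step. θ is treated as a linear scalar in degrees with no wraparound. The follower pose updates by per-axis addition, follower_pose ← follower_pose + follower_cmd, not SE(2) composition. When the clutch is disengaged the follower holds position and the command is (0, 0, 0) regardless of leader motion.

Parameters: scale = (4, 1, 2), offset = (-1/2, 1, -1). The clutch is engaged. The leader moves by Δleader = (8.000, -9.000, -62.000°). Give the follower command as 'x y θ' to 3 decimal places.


axis x: 4·8.000 + -1/2 = 31.500
axis y: 1·-9.000 + 1 = -8.000
axis θ: 2·-62.000 + -1 = -125.000

31.500 -8.000 -125.000


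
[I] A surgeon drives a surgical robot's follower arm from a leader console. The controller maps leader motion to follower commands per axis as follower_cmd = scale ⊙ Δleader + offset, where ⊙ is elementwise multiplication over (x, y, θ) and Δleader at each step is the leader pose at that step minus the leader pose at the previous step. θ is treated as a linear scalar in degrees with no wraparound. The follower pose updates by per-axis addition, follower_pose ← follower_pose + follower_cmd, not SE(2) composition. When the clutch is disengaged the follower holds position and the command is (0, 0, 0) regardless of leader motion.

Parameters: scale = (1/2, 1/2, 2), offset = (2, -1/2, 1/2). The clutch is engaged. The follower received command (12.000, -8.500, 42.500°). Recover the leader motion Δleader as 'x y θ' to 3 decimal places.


axis x: (12.000 − 2) / (1/2) = 20.000
axis y: (-8.500 − -1/2) / (1/2) = -16.000
axis θ: (42.500 − 1/2) / (2) = 21.000

20.000 -16.000 21.000


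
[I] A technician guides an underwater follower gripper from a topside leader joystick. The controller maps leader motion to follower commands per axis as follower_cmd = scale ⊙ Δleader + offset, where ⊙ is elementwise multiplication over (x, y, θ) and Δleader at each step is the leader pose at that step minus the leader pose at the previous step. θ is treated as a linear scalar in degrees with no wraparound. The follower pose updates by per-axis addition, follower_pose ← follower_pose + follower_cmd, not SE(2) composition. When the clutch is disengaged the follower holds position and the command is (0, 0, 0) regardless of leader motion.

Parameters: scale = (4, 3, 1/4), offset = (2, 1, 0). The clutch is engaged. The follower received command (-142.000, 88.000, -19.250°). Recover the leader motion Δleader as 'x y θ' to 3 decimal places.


axis x: (-142.000 − 2) / (4) = -36.000
axis y: (88.000 − 1) / (3) = 29.000
axis θ: (-19.250 − 0) / (1/4) = -77.000

-36.000 29.000 -77.000


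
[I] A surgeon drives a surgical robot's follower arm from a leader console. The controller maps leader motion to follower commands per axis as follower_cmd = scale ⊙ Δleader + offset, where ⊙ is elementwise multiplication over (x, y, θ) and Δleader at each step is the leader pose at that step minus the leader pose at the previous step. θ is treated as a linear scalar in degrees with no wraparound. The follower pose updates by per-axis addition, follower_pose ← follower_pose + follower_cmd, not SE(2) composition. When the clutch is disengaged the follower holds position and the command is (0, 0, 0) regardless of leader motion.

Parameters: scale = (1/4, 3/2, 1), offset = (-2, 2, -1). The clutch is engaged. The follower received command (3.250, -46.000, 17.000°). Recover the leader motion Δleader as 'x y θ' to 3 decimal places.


axis x: (3.250 − -2) / (1/4) = 21.000
axis y: (-46.000 − 2) / (3/2) = -32.000
axis θ: (17.000 − -1) / (1) = 18.000

21.000 -32.000 18.000


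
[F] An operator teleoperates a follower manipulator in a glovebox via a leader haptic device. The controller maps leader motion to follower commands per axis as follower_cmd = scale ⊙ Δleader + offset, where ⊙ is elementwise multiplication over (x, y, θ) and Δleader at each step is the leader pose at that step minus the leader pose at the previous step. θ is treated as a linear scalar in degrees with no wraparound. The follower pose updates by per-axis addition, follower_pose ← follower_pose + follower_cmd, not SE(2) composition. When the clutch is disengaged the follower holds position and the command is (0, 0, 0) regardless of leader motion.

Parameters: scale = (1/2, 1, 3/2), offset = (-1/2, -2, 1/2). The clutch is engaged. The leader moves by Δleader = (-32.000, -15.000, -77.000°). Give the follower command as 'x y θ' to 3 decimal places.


-16.500 -17.000 -115.000

axis x: 1/2·-32.000 + -1/2 = -16.500
axis y: 1·-15.000 + -2 = -17.000
axis θ: 3/2·-77.000 + 1/2 = -115.000


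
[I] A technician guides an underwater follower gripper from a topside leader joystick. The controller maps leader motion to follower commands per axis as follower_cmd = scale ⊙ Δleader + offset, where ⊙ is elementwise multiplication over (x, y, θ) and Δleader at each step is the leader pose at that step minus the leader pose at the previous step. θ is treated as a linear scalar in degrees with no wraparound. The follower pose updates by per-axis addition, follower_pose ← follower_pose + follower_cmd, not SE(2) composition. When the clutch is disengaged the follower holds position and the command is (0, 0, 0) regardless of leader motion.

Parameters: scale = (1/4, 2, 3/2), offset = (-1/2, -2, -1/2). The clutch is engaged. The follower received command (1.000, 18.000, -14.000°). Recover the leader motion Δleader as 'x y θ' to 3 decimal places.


axis x: (1.000 − -1/2) / (1/4) = 6.000
axis y: (18.000 − -2) / (2) = 10.000
axis θ: (-14.000 − -1/2) / (3/2) = -9.000

6.000 10.000 -9.000


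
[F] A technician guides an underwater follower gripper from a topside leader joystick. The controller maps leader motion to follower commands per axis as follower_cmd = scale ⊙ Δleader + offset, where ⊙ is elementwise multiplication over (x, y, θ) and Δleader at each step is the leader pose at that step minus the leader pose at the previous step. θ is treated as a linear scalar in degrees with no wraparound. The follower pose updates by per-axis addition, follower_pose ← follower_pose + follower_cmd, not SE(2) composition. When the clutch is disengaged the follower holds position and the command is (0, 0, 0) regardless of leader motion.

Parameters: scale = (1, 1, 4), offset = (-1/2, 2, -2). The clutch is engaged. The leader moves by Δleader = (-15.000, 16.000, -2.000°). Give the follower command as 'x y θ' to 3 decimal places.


-15.500 18.000 -10.000

axis x: 1·-15.000 + -1/2 = -15.500
axis y: 1·16.000 + 2 = 18.000
axis θ: 4·-2.000 + -2 = -10.000


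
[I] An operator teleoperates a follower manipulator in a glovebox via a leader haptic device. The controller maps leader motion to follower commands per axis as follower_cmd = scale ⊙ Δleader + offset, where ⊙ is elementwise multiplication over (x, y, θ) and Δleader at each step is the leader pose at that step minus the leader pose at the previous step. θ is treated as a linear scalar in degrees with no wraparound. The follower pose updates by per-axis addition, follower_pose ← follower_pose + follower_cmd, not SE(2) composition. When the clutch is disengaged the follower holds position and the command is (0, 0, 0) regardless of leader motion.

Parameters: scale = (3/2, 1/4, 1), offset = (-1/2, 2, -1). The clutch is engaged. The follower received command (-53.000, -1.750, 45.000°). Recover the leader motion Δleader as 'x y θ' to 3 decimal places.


axis x: (-53.000 − -1/2) / (3/2) = -35.000
axis y: (-1.750 − 2) / (1/4) = -15.000
axis θ: (45.000 − -1) / (1) = 46.000

-35.000 -15.000 46.000


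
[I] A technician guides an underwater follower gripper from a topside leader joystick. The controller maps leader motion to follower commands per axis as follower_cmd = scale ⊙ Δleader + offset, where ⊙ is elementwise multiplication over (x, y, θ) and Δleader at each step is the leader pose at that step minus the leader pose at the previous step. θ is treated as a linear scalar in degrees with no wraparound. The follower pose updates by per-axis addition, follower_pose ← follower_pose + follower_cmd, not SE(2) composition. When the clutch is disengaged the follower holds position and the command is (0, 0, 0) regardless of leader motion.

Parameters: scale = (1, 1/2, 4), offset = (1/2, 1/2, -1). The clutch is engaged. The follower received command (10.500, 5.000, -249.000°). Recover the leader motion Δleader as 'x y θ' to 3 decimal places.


10.000 9.000 -62.000

axis x: (10.500 − 1/2) / (1) = 10.000
axis y: (5.000 − 1/2) / (1/2) = 9.000
axis θ: (-249.000 − -1) / (4) = -62.000


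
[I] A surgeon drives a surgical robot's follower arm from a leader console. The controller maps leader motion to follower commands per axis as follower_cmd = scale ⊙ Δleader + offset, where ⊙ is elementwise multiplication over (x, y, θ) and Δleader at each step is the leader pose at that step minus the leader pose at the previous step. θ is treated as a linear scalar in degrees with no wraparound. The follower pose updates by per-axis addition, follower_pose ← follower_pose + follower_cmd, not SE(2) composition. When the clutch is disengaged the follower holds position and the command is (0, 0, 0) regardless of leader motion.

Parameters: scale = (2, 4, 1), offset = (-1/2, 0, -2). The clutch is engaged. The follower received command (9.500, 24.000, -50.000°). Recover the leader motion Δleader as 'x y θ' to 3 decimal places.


5.000 6.000 -48.000

axis x: (9.500 − -1/2) / (2) = 5.000
axis y: (24.000 − 0) / (4) = 6.000
axis θ: (-50.000 − -2) / (1) = -48.000


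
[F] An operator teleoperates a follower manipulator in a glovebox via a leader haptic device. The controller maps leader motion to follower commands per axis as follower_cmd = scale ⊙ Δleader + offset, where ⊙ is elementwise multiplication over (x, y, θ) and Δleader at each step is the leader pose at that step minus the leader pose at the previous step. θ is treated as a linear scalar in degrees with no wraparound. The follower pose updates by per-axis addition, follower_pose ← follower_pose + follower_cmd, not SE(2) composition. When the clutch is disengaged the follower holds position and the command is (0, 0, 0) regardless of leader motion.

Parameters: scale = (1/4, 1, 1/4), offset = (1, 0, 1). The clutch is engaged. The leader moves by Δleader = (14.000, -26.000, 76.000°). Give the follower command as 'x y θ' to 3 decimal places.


4.500 -26.000 20.000

axis x: 1/4·14.000 + 1 = 4.500
axis y: 1·-26.000 + 0 = -26.000
axis θ: 1/4·76.000 + 1 = 20.000


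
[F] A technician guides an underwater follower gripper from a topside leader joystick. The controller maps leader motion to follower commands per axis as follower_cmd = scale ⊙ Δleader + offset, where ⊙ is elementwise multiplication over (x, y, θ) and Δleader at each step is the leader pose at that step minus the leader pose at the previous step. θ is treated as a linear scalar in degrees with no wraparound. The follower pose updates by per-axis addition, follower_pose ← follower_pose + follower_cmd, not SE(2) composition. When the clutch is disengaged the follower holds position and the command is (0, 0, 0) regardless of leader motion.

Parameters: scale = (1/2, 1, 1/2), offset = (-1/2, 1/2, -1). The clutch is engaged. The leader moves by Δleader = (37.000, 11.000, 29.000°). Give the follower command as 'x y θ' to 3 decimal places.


axis x: 1/2·37.000 + -1/2 = 18.000
axis y: 1·11.000 + 1/2 = 11.500
axis θ: 1/2·29.000 + -1 = 13.500

18.000 11.500 13.500


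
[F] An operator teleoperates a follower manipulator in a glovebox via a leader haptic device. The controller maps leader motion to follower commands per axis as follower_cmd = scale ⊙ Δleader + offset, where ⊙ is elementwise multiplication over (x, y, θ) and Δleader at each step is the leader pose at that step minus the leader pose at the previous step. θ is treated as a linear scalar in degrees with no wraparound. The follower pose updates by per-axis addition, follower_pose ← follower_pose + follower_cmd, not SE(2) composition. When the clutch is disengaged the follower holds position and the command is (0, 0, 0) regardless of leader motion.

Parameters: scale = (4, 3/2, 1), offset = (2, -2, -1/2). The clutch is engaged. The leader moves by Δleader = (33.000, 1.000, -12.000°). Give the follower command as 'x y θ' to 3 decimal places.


134.000 -0.500 -12.500

axis x: 4·33.000 + 2 = 134.000
axis y: 3/2·1.000 + -2 = -0.500
axis θ: 1·-12.000 + -1/2 = -12.500


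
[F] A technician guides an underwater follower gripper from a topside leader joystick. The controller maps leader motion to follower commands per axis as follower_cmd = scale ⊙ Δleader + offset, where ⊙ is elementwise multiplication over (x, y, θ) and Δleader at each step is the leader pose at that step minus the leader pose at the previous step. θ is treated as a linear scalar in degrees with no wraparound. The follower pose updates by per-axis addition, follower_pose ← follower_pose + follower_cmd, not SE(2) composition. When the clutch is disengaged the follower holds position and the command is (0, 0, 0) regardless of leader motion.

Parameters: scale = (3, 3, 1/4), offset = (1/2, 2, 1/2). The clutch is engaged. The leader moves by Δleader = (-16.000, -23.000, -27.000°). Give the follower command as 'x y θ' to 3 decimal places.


axis x: 3·-16.000 + 1/2 = -47.500
axis y: 3·-23.000 + 2 = -67.000
axis θ: 1/4·-27.000 + 1/2 = -6.250

-47.500 -67.000 -6.250


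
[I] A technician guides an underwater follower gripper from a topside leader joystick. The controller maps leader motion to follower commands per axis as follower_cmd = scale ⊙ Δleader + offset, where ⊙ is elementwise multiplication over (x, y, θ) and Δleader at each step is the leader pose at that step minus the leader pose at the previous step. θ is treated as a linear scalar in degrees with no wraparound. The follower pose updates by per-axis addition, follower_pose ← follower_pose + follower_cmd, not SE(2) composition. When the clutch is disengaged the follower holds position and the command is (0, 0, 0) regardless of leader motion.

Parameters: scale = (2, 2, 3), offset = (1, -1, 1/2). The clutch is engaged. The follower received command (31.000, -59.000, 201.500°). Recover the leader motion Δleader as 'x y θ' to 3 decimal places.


15.000 -29.000 67.000

axis x: (31.000 − 1) / (2) = 15.000
axis y: (-59.000 − -1) / (2) = -29.000
axis θ: (201.500 − 1/2) / (3) = 67.000


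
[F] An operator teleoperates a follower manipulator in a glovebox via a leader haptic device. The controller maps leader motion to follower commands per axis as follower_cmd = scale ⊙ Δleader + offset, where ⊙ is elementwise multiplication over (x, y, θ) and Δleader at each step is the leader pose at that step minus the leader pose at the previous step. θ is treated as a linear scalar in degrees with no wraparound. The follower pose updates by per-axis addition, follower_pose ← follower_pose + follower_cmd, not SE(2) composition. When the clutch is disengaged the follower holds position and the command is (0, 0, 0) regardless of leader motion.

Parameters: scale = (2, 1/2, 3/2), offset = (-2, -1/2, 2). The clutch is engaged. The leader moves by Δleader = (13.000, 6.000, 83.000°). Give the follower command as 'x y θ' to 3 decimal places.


axis x: 2·13.000 + -2 = 24.000
axis y: 1/2·6.000 + -1/2 = 2.500
axis θ: 3/2·83.000 + 2 = 126.500

24.000 2.500 126.500


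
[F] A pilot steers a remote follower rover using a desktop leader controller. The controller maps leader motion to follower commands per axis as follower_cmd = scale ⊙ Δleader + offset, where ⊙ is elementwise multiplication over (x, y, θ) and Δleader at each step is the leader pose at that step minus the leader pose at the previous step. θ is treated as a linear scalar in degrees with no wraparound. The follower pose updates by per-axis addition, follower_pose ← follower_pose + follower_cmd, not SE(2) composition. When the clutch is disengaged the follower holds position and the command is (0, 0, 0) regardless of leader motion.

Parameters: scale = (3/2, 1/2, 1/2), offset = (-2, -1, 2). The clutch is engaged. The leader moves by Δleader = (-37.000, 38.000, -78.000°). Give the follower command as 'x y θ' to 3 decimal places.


-57.500 18.000 -37.000

axis x: 3/2·-37.000 + -2 = -57.500
axis y: 1/2·38.000 + -1 = 18.000
axis θ: 1/2·-78.000 + 2 = -37.000


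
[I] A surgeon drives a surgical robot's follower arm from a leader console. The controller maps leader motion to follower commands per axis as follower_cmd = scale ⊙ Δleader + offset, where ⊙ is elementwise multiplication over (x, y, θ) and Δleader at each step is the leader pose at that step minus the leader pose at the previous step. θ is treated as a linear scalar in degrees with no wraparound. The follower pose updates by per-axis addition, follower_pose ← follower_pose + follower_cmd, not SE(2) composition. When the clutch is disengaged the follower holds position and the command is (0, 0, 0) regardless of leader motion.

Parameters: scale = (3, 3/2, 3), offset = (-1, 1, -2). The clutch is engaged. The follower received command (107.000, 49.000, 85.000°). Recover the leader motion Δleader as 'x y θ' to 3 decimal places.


36.000 32.000 29.000

axis x: (107.000 − -1) / (3) = 36.000
axis y: (49.000 − 1) / (3/2) = 32.000
axis θ: (85.000 − -2) / (3) = 29.000


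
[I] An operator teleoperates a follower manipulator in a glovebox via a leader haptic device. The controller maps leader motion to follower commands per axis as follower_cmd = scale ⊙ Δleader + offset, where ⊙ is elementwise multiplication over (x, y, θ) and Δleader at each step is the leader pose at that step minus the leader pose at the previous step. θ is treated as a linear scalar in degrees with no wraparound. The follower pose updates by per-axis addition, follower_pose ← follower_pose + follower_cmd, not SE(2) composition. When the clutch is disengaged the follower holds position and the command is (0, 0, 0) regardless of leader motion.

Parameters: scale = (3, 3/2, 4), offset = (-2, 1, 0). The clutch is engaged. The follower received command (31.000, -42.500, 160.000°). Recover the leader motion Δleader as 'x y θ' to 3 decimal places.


11.000 -29.000 40.000

axis x: (31.000 − -2) / (3) = 11.000
axis y: (-42.500 − 1) / (3/2) = -29.000
axis θ: (160.000 − 0) / (4) = 40.000


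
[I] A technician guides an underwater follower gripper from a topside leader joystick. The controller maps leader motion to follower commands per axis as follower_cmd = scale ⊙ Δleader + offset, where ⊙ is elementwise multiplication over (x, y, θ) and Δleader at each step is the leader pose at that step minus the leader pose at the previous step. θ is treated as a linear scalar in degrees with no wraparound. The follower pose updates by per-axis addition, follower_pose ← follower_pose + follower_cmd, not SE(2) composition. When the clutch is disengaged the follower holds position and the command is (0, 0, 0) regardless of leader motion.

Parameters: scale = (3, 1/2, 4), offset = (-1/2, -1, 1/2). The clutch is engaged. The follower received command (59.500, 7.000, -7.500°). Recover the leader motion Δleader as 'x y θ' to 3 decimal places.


20.000 16.000 -2.000

axis x: (59.500 − -1/2) / (3) = 20.000
axis y: (7.000 − -1) / (1/2) = 16.000
axis θ: (-7.500 − 1/2) / (4) = -2.000


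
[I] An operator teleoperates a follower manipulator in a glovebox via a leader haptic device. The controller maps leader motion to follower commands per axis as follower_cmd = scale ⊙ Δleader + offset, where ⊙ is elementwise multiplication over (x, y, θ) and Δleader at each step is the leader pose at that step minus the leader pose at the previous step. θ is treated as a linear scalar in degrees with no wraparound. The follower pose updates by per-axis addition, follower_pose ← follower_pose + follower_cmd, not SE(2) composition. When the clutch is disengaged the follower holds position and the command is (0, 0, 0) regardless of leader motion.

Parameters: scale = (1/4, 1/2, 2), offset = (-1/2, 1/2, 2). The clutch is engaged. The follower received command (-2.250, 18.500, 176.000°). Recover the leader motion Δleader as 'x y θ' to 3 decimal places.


-7.000 36.000 87.000

axis x: (-2.250 − -1/2) / (1/4) = -7.000
axis y: (18.500 − 1/2) / (1/2) = 36.000
axis θ: (176.000 − 2) / (2) = 87.000


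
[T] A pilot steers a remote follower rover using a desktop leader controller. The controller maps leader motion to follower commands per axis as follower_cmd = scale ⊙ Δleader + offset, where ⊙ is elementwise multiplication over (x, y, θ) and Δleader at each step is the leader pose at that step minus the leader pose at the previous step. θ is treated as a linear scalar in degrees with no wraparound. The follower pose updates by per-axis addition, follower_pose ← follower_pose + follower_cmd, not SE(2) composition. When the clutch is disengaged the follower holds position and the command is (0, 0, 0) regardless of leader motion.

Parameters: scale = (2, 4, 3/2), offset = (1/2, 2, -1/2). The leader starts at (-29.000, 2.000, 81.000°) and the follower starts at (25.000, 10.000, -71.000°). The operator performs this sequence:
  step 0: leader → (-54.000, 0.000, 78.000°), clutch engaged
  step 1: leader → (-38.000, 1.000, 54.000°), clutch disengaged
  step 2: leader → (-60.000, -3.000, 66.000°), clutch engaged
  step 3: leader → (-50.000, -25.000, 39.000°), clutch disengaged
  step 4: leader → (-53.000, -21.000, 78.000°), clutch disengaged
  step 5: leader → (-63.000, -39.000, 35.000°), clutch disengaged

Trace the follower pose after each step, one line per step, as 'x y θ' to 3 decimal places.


-24.500 4.000 -76.000
-24.500 4.000 -76.000
-68.000 -10.000 -58.500
-68.000 -10.000 -58.500
-68.000 -10.000 -58.500
-68.000 -10.000 -58.500

step 0: Δleader=(-25.000, -2.000, -3.000°), engaged; cmd=(-49.500, -6.000, -5.000°) → follower=(-24.500, 4.000, -76.000°)
step 1: Δleader=(16.000, 1.000, -24.000°), disengaged; cmd=(0,0,0) → follower holds at (-24.500, 4.000, -76.000°)
step 2: Δleader=(-22.000, -4.000, 12.000°), engaged; cmd=(-43.500, -14.000, 17.500°) → follower=(-68.000, -10.000, -58.500°)
step 3: Δleader=(10.000, -22.000, -27.000°), disengaged; cmd=(0,0,0) → follower holds at (-68.000, -10.000, -58.500°)
step 4: Δleader=(-3.000, 4.000, 39.000°), disengaged; cmd=(0,0,0) → follower holds at (-68.000, -10.000, -58.500°)
step 5: Δleader=(-10.000, -18.000, -43.000°), disengaged; cmd=(0,0,0) → follower holds at (-68.000, -10.000, -58.500°)


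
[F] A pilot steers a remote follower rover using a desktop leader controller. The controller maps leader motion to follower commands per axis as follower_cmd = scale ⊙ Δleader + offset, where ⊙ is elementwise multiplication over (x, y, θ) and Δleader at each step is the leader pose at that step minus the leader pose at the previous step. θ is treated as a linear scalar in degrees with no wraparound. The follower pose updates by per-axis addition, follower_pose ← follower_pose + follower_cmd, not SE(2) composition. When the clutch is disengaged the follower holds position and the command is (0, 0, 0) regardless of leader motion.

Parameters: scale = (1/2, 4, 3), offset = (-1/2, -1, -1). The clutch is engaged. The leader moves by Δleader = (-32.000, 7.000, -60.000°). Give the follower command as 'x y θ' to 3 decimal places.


axis x: 1/2·-32.000 + -1/2 = -16.500
axis y: 4·7.000 + -1 = 27.000
axis θ: 3·-60.000 + -1 = -181.000

-16.500 27.000 -181.000


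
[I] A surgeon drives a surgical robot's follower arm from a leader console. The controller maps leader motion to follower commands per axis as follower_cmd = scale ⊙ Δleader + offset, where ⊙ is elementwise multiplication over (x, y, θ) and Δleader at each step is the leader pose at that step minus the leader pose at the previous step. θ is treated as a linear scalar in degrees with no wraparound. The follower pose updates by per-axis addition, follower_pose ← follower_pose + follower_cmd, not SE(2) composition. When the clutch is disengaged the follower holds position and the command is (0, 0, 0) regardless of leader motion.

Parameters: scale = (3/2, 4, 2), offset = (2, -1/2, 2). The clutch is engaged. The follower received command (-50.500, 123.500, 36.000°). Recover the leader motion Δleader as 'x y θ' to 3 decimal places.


axis x: (-50.500 − 2) / (3/2) = -35.000
axis y: (123.500 − -1/2) / (4) = 31.000
axis θ: (36.000 − 2) / (2) = 17.000

-35.000 31.000 17.000


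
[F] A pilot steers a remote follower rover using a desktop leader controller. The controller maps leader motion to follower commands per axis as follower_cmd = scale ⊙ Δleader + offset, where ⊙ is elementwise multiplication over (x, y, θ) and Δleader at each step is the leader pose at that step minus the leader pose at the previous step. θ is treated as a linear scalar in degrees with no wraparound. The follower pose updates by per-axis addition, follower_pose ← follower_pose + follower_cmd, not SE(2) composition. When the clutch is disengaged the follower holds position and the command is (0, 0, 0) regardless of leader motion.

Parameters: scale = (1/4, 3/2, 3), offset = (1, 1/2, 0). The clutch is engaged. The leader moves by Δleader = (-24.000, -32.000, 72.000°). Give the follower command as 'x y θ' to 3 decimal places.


axis x: 1/4·-24.000 + 1 = -5.000
axis y: 3/2·-32.000 + 1/2 = -47.500
axis θ: 3·72.000 + 0 = 216.000

-5.000 -47.500 216.000


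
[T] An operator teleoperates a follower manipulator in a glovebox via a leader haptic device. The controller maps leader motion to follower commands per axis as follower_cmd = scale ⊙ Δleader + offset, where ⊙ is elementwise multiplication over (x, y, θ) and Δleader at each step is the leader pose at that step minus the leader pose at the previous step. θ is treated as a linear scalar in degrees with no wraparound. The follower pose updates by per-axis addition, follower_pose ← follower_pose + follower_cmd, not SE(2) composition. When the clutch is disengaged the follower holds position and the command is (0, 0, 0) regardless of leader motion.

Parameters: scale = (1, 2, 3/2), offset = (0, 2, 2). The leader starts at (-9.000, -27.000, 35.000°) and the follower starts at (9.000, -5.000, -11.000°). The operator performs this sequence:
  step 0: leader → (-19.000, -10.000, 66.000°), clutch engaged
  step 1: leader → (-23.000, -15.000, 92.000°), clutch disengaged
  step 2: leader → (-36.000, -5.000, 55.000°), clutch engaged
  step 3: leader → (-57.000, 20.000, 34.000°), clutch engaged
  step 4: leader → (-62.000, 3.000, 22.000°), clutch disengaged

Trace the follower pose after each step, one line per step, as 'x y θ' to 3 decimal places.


-1.000 31.000 37.500
-1.000 31.000 37.500
-14.000 53.000 -16.000
-35.000 105.000 -45.500
-35.000 105.000 -45.500

step 0: Δleader=(-10.000, 17.000, 31.000°), engaged; cmd=(-10.000, 36.000, 48.500°) → follower=(-1.000, 31.000, 37.500°)
step 1: Δleader=(-4.000, -5.000, 26.000°), disengaged; cmd=(0,0,0) → follower holds at (-1.000, 31.000, 37.500°)
step 2: Δleader=(-13.000, 10.000, -37.000°), engaged; cmd=(-13.000, 22.000, -53.500°) → follower=(-14.000, 53.000, -16.000°)
step 3: Δleader=(-21.000, 25.000, -21.000°), engaged; cmd=(-21.000, 52.000, -29.500°) → follower=(-35.000, 105.000, -45.500°)
step 4: Δleader=(-5.000, -17.000, -12.000°), disengaged; cmd=(0,0,0) → follower holds at (-35.000, 105.000, -45.500°)


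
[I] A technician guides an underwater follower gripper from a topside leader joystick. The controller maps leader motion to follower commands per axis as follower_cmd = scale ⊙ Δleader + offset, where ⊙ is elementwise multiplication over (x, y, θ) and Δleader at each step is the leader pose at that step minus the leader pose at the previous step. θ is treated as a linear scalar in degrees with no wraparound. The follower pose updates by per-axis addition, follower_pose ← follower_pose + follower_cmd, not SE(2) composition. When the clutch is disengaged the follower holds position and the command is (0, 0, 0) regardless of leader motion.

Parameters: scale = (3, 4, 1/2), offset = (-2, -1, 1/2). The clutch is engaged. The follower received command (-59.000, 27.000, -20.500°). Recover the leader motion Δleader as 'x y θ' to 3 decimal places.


-19.000 7.000 -42.000

axis x: (-59.000 − -2) / (3) = -19.000
axis y: (27.000 − -1) / (4) = 7.000
axis θ: (-20.500 − 1/2) / (1/2) = -42.000


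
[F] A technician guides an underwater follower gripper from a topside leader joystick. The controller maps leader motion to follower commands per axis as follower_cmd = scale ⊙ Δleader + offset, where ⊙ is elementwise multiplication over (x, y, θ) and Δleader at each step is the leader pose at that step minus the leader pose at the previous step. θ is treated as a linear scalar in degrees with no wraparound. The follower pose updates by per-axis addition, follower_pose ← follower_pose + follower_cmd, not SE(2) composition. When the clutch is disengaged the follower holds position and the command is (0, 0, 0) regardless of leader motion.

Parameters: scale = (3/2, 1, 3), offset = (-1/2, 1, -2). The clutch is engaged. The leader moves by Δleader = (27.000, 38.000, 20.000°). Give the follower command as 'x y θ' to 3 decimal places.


axis x: 3/2·27.000 + -1/2 = 40.000
axis y: 1·38.000 + 1 = 39.000
axis θ: 3·20.000 + -2 = 58.000

40.000 39.000 58.000


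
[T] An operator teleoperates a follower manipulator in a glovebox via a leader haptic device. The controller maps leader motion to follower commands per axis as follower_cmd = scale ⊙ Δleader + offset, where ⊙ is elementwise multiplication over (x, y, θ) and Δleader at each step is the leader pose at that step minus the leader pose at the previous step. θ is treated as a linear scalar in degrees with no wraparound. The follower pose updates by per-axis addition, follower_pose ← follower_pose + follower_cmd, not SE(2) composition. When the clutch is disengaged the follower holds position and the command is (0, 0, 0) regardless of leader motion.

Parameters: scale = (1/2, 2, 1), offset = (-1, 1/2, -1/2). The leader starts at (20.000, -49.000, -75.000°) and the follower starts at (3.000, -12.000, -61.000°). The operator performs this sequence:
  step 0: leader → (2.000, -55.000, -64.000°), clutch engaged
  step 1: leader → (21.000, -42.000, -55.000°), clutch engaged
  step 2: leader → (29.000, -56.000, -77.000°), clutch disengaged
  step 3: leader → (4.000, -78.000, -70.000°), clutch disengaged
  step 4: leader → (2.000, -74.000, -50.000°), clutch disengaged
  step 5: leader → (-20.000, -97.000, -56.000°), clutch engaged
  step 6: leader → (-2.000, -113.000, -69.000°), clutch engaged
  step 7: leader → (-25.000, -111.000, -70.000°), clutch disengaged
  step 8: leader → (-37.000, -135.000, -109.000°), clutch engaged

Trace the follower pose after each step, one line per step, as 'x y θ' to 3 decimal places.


-7.000 -23.500 -50.500
1.500 3.000 -42.000
1.500 3.000 -42.000
1.500 3.000 -42.000
1.500 3.000 -42.000
-10.500 -42.500 -48.500
-2.500 -74.000 -62.000
-2.500 -74.000 -62.000
-9.500 -121.500 -101.500

step 0: Δleader=(-18.000, -6.000, 11.000°), engaged; cmd=(-10.000, -11.500, 10.500°) → follower=(-7.000, -23.500, -50.500°)
step 1: Δleader=(19.000, 13.000, 9.000°), engaged; cmd=(8.500, 26.500, 8.500°) → follower=(1.500, 3.000, -42.000°)
step 2: Δleader=(8.000, -14.000, -22.000°), disengaged; cmd=(0,0,0) → follower holds at (1.500, 3.000, -42.000°)
step 3: Δleader=(-25.000, -22.000, 7.000°), disengaged; cmd=(0,0,0) → follower holds at (1.500, 3.000, -42.000°)
step 4: Δleader=(-2.000, 4.000, 20.000°), disengaged; cmd=(0,0,0) → follower holds at (1.500, 3.000, -42.000°)
step 5: Δleader=(-22.000, -23.000, -6.000°), engaged; cmd=(-12.000, -45.500, -6.500°) → follower=(-10.500, -42.500, -48.500°)
step 6: Δleader=(18.000, -16.000, -13.000°), engaged; cmd=(8.000, -31.500, -13.500°) → follower=(-2.500, -74.000, -62.000°)
step 7: Δleader=(-23.000, 2.000, -1.000°), disengaged; cmd=(0,0,0) → follower holds at (-2.500, -74.000, -62.000°)
step 8: Δleader=(-12.000, -24.000, -39.000°), engaged; cmd=(-7.000, -47.500, -39.500°) → follower=(-9.500, -121.500, -101.500°)


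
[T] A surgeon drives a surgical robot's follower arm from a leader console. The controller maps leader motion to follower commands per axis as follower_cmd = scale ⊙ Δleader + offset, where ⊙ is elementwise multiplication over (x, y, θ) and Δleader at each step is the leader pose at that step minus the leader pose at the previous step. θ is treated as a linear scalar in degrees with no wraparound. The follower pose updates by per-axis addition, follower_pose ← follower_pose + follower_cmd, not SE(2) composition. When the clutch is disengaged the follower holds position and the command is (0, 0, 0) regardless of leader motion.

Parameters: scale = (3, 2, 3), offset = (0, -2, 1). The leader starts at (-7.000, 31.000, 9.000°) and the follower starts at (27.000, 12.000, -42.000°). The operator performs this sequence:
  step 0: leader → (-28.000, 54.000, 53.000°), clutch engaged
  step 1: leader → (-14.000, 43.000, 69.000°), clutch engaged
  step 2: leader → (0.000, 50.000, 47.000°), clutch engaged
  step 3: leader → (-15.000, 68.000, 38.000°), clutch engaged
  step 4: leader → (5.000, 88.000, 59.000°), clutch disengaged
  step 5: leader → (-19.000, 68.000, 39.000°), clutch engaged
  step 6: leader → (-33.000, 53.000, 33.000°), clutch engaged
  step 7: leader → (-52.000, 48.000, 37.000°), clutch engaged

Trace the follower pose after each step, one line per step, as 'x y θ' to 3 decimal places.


-36.000 56.000 91.000
6.000 32.000 140.000
48.000 44.000 75.000
3.000 78.000 49.000
3.000 78.000 49.000
-69.000 36.000 -10.000
-111.000 4.000 -27.000
-168.000 -8.000 -14.000

step 0: Δleader=(-21.000, 23.000, 44.000°), engaged; cmd=(-63.000, 44.000, 133.000°) → follower=(-36.000, 56.000, 91.000°)
step 1: Δleader=(14.000, -11.000, 16.000°), engaged; cmd=(42.000, -24.000, 49.000°) → follower=(6.000, 32.000, 140.000°)
step 2: Δleader=(14.000, 7.000, -22.000°), engaged; cmd=(42.000, 12.000, -65.000°) → follower=(48.000, 44.000, 75.000°)
step 3: Δleader=(-15.000, 18.000, -9.000°), engaged; cmd=(-45.000, 34.000, -26.000°) → follower=(3.000, 78.000, 49.000°)
step 4: Δleader=(20.000, 20.000, 21.000°), disengaged; cmd=(0,0,0) → follower holds at (3.000, 78.000, 49.000°)
step 5: Δleader=(-24.000, -20.000, -20.000°), engaged; cmd=(-72.000, -42.000, -59.000°) → follower=(-69.000, 36.000, -10.000°)
step 6: Δleader=(-14.000, -15.000, -6.000°), engaged; cmd=(-42.000, -32.000, -17.000°) → follower=(-111.000, 4.000, -27.000°)
step 7: Δleader=(-19.000, -5.000, 4.000°), engaged; cmd=(-57.000, -12.000, 13.000°) → follower=(-168.000, -8.000, -14.000°)


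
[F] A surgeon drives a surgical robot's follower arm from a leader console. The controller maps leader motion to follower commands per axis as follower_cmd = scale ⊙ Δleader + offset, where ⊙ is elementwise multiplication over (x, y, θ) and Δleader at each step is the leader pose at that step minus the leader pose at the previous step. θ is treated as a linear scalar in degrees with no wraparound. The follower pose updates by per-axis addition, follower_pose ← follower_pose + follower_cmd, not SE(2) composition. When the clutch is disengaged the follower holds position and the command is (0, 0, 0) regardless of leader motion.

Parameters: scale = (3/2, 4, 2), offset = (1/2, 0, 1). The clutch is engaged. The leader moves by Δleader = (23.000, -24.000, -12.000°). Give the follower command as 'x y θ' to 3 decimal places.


35.000 -96.000 -23.000

axis x: 3/2·23.000 + 1/2 = 35.000
axis y: 4·-24.000 + 0 = -96.000
axis θ: 2·-12.000 + 1 = -23.000


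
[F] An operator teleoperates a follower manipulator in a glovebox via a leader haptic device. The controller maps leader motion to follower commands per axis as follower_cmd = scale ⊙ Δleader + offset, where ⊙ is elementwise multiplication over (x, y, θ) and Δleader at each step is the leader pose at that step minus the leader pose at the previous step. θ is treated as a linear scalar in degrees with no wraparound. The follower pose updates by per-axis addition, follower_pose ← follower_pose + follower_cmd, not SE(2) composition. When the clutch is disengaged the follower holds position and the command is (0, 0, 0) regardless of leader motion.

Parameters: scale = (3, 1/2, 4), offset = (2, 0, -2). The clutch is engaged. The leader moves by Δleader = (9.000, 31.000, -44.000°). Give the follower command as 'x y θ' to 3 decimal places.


29.000 15.500 -178.000

axis x: 3·9.000 + 2 = 29.000
axis y: 1/2·31.000 + 0 = 15.500
axis θ: 4·-44.000 + -2 = -178.000


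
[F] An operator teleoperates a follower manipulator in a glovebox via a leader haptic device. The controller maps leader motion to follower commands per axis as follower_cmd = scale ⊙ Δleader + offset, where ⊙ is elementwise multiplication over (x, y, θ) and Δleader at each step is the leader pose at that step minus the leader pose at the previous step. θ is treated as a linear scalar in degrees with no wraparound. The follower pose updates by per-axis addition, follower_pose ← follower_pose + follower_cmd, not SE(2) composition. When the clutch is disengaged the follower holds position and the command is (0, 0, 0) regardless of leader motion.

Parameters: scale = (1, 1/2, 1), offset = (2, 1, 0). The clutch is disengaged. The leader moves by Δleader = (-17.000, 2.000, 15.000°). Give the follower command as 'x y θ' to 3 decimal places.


clutch disengaged → follower holds; cmd = (0, 0, 0)

0.000 0.000 0.000


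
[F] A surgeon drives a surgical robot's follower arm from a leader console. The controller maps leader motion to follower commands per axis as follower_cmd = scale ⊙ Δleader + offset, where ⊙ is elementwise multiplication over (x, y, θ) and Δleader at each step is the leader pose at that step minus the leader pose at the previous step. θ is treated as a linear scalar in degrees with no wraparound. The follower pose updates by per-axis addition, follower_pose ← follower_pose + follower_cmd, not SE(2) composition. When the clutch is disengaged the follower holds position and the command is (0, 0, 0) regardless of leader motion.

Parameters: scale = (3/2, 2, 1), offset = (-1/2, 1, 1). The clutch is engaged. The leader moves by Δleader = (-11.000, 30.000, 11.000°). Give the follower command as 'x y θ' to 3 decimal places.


-17.000 61.000 12.000

axis x: 3/2·-11.000 + -1/2 = -17.000
axis y: 2·30.000 + 1 = 61.000
axis θ: 1·11.000 + 1 = 12.000


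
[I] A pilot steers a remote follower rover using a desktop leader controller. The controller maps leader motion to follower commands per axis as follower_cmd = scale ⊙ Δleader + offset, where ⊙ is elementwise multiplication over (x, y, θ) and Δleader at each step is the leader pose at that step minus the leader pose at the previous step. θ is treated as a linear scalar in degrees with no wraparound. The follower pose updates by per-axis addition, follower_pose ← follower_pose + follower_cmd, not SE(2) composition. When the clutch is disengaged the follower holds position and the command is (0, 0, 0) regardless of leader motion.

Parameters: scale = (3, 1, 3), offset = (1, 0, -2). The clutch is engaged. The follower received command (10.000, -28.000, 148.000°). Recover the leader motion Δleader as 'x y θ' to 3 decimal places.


3.000 -28.000 50.000

axis x: (10.000 − 1) / (3) = 3.000
axis y: (-28.000 − 0) / (1) = -28.000
axis θ: (148.000 − -2) / (3) = 50.000
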